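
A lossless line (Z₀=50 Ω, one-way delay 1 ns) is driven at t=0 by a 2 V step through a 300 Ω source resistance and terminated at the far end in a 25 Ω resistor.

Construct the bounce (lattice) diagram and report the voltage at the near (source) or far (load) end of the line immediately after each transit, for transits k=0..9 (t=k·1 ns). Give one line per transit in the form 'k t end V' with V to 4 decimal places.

0 0 source 0.2857
1 1 load 0.1905
2 2 source 0.1224
3 3 load 0.1451
4 4 source 0.1613
5 5 load 0.1559
6 6 source 0.1521
7 7 load 0.1534
8 8 source 0.1543
9 9 load 0.1540

Γ_L=-0.333333, Γ_S=0.714286; launch V₁=2·50/350=0.285714
k=0 src: V=0.2857
k=1 load: inc=0.285714, refl=0.285714·-0.333333=-0.0952; V=0.000000+0.285714+-0.095238=0.1905
k=2 src: inc=-0.095238, refl=-0.095238·0.714286=-0.0680; V=0.285714+-0.095238+-0.068027=0.1224
k=3 load: inc=-0.068027, refl=-0.068027·-0.333333=0.0227; V=0.190476+-0.068027+0.022676=0.1451
k=4 src: inc=0.022676, refl=0.022676·0.714286=0.0162; V=0.122449+0.022676+0.016197=0.1613
k=5 load: inc=0.016197, refl=0.016197·-0.333333=-0.0054; V=0.145125+0.016197+-0.005399=0.1559
k=6 src: inc=-0.005399, refl=-0.005399·0.714286=-0.0039; V=0.161322+-0.005399+-0.003856=0.1521
k=7 load: inc=-0.003856, refl=-0.003856·-0.333333=0.0013; V=0.155923+-0.003856+0.001285=0.1534
k=8 src: inc=0.001285, refl=0.001285·0.714286=0.0009; V=0.152066+0.001285+0.000918=0.1543
k=9 load: inc=0.000918, refl=0.000918·-0.333333=-0.0003; V=0.153352+0.000918+-0.000306=0.1540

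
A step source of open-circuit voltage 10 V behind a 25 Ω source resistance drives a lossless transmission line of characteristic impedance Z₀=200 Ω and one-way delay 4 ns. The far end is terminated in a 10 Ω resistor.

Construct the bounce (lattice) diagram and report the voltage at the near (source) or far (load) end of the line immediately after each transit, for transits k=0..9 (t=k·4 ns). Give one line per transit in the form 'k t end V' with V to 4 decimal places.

0 0 source 8.8889
1 4 load 0.8466
2 8 source 7.1017
3 12 load 1.4423
4 16 source 5.8441
5 20 load 1.8615
6 24 source 4.9590
7 28 load 2.1565
8 32 source 4.3363
9 36 load 2.3641

Γ_L=-0.904762, Γ_S=-0.777778; launch V₁=10·200/225=8.888889
k=0 src: V=8.8889
k=1 load: inc=8.888889, refl=8.888889·-0.904762=-8.0423; V=0.000000+8.888889+-8.042328=0.8466
k=2 src: inc=-8.042328, refl=-8.042328·-0.777778=6.2551; V=8.888889+-8.042328+6.255144=7.1017
k=3 load: inc=6.255144, refl=6.255144·-0.904762=-5.6594; V=0.846561+6.255144+-5.659416=1.4423
k=4 src: inc=-5.659416, refl=-5.659416·-0.777778=4.4018; V=7.101705+-5.659416+4.401768=5.8441
k=5 load: inc=4.401768, refl=4.401768·-0.904762=-3.9826; V=1.442289+4.401768+-3.982552=1.8615
k=6 src: inc=-3.982552, refl=-3.982552·-0.777778=3.0975; V=5.844057+-3.982552+3.097540=4.9590
k=7 load: inc=3.097540, refl=3.097540·-0.904762=-2.8025; V=1.861505+3.097540+-2.802537=2.1565
k=8 src: inc=-2.802537, refl=-2.802537·-0.777778=2.1798; V=4.959045+-2.802537+2.179751=4.3363
k=9 load: inc=2.179751, refl=2.179751·-0.904762=-1.9722; V=2.156509+2.179751+-1.972155=2.3641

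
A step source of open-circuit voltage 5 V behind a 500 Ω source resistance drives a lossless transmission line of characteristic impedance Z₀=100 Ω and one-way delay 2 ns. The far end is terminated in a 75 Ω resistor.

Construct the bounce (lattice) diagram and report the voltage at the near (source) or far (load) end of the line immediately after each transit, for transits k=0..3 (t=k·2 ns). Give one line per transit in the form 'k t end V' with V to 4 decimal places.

0 0 source 0.8333
1 2 load 0.7143
2 4 source 0.6349
3 6 load 0.6463

Γ_L=-0.142857, Γ_S=0.666667; launch V₁=5·100/600=0.833333
k=0 src: V=0.8333
k=1 load: inc=0.833333, refl=0.833333·-0.142857=-0.1190; V=0.000000+0.833333+-0.119048=0.7143
k=2 src: inc=-0.119048, refl=-0.119048·0.666667=-0.0794; V=0.833333+-0.119048+-0.079365=0.6349
k=3 load: inc=-0.079365, refl=-0.079365·-0.142857=0.0113; V=0.714286+-0.079365+0.011338=0.6463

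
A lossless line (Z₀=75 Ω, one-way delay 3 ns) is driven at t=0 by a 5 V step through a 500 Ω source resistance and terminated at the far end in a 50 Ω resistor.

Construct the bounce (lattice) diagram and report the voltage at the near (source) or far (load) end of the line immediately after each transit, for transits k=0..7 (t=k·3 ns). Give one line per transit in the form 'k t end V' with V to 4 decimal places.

0 0 source 0.6522
1 3 load 0.5217
2 6 source 0.4253
3 9 load 0.4446
4 12 source 0.4589
5 15 load 0.4560
6 18 source 0.4539
7 21 load 0.4543

Γ_L=-0.200000, Γ_S=0.739130; launch V₁=5·75/575=0.652174
k=0 src: V=0.6522
k=1 load: inc=0.652174, refl=0.652174·-0.200000=-0.1304; V=0.000000+0.652174+-0.130435=0.5217
k=2 src: inc=-0.130435, refl=-0.130435·0.739130=-0.0964; V=0.652174+-0.130435+-0.096408=0.4253
k=3 load: inc=-0.096408, refl=-0.096408·-0.200000=0.0193; V=0.521739+-0.096408+0.019282=0.4446
k=4 src: inc=0.019282, refl=0.019282·0.739130=0.0143; V=0.425331+0.019282+0.014252=0.4589
k=5 load: inc=0.014252, refl=0.014252·-0.200000=-0.0029; V=0.444612+0.014252+-0.002850=0.4560
k=6 src: inc=-0.002850, refl=-0.002850·0.739130=-0.0021; V=0.458864+-0.002850+-0.002107=0.4539
k=7 load: inc=-0.002107, refl=-0.002107·-0.200000=0.0004; V=0.456014+-0.002107+0.000421=0.4543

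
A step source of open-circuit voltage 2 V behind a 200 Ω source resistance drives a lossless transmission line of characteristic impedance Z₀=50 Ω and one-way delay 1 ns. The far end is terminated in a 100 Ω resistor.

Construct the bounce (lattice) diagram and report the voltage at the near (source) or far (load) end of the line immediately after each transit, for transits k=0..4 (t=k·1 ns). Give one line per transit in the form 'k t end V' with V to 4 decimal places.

0 0 source 0.4000
1 1 load 0.5333
2 2 source 0.6133
3 3 load 0.6400
4 4 source 0.6560

Γ_L=0.333333, Γ_S=0.600000; launch V₁=2·50/250=0.400000
k=0 src: V=0.4000
k=1 load: inc=0.400000, refl=0.400000·0.333333=0.1333; V=0.000000+0.400000+0.133333=0.5333
k=2 src: inc=0.133333, refl=0.133333·0.600000=0.0800; V=0.400000+0.133333+0.080000=0.6133
k=3 load: inc=0.080000, refl=0.080000·0.333333=0.0267; V=0.533333+0.080000+0.026667=0.6400
k=4 src: inc=0.026667, refl=0.026667·0.600000=0.0160; V=0.613333+0.026667+0.016000=0.6560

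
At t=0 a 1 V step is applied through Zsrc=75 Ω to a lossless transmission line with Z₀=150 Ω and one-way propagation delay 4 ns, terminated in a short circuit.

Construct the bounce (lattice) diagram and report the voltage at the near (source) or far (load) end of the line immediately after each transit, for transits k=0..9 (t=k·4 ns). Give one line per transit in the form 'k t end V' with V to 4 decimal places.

Γ_L=-1.000000, Γ_S=-0.333333; launch V₁=1·150/225=0.666667
k=0 src: V=0.6667
k=1 load: inc=0.666667, refl=0.666667·-1.000000=-0.6667; V=0.000000+0.666667+-0.666667=0.0000
k=2 src: inc=-0.666667, refl=-0.666667·-0.333333=0.2222; V=0.666667+-0.666667+0.222222=0.2222
k=3 load: inc=0.222222, refl=0.222222·-1.000000=-0.2222; V=0.000000+0.222222+-0.222222=0.0000
k=4 src: inc=-0.222222, refl=-0.222222·-0.333333=0.0741; V=0.222222+-0.222222+0.074074=0.0741
k=5 load: inc=0.074074, refl=0.074074·-1.000000=-0.0741; V=0.000000+0.074074+-0.074074=0.0000
k=6 src: inc=-0.074074, refl=-0.074074·-0.333333=0.0247; V=0.074074+-0.074074+0.024691=0.0247
k=7 load: inc=0.024691, refl=0.024691·-1.000000=-0.0247; V=0.000000+0.024691+-0.024691=0.0000
k=8 src: inc=-0.024691, refl=-0.024691·-0.333333=0.0082; V=0.024691+-0.024691+0.008230=0.0082
k=9 load: inc=0.008230, refl=0.008230·-1.000000=-0.0082; V=0.000000+0.008230+-0.008230=0.0000

0 0 source 0.6667
1 4 load 0.0000
2 8 source 0.2222
3 12 load 0.0000
4 16 source 0.0741
5 20 load 0.0000
6 24 source 0.0247
7 28 load 0.0000
8 32 source 0.0082
9 36 load 0.0000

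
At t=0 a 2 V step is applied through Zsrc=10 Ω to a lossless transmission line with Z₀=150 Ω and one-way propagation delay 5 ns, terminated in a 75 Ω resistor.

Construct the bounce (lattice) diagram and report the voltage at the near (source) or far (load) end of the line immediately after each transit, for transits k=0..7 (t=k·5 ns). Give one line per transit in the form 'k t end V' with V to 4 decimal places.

0 0 source 1.8750
1 5 load 1.2500
2 10 source 1.7969
3 15 load 1.6146
4 20 source 1.7741
5 25 load 1.7209
6 30 source 1.7674
7 35 load 1.7519

Γ_L=-0.333333, Γ_S=-0.875000; launch V₁=2·150/160=1.875000
k=0 src: V=1.8750
k=1 load: inc=1.875000, refl=1.875000·-0.333333=-0.6250; V=0.000000+1.875000+-0.625000=1.2500
k=2 src: inc=-0.625000, refl=-0.625000·-0.875000=0.5469; V=1.875000+-0.625000+0.546875=1.7969
k=3 load: inc=0.546875, refl=0.546875·-0.333333=-0.1823; V=1.250000+0.546875+-0.182292=1.6146
k=4 src: inc=-0.182292, refl=-0.182292·-0.875000=0.1595; V=1.796875+-0.182292+0.159505=1.7741
k=5 load: inc=0.159505, refl=0.159505·-0.333333=-0.0532; V=1.614583+0.159505+-0.053168=1.7209
k=6 src: inc=-0.053168, refl=-0.053168·-0.875000=0.0465; V=1.774089+-0.053168+0.046522=1.7674
k=7 load: inc=0.046522, refl=0.046522·-0.333333=-0.0155; V=1.720920+0.046522+-0.015507=1.7519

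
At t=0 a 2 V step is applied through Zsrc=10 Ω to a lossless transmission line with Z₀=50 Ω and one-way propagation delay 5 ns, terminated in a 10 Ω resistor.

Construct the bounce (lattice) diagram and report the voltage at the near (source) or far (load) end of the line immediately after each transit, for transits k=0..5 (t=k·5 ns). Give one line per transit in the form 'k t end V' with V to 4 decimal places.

Γ_L=-0.666667, Γ_S=-0.666667; launch V₁=2·50/60=1.666667
k=0 src: V=1.6667
k=1 load: inc=1.666667, refl=1.666667·-0.666667=-1.1111; V=0.000000+1.666667+-1.111111=0.5556
k=2 src: inc=-1.111111, refl=-1.111111·-0.666667=0.7407; V=1.666667+-1.111111+0.740741=1.2963
k=3 load: inc=0.740741, refl=0.740741·-0.666667=-0.4938; V=0.555556+0.740741+-0.493827=0.8025
k=4 src: inc=-0.493827, refl=-0.493827·-0.666667=0.3292; V=1.296296+-0.493827+0.329218=1.1317
k=5 load: inc=0.329218, refl=0.329218·-0.666667=-0.2195; V=0.802469+0.329218+-0.219479=0.9122

0 0 source 1.6667
1 5 load 0.5556
2 10 source 1.2963
3 15 load 0.8025
4 20 source 1.1317
5 25 load 0.9122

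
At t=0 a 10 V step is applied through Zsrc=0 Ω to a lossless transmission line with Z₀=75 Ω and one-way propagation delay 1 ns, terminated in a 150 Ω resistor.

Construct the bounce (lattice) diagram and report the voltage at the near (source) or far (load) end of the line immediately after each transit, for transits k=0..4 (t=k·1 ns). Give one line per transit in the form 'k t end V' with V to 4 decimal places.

Γ_L=0.333333, Γ_S=-1.000000; launch V₁=10·75/75=10.000000
k=0 src: V=10.0000
k=1 load: inc=10.000000, refl=10.000000·0.333333=3.3333; V=0.000000+10.000000+3.333333=13.3333
k=2 src: inc=3.333333, refl=3.333333·-1.000000=-3.3333; V=10.000000+3.333333+-3.333333=10.0000
k=3 load: inc=-3.333333, refl=-3.333333·0.333333=-1.1111; V=13.333333+-3.333333+-1.111111=8.8889
k=4 src: inc=-1.111111, refl=-1.111111·-1.000000=1.1111; V=10.000000+-1.111111+1.111111=10.0000

0 0 source 10.0000
1 1 load 13.3333
2 2 source 10.0000
3 3 load 8.8889
4 4 source 10.0000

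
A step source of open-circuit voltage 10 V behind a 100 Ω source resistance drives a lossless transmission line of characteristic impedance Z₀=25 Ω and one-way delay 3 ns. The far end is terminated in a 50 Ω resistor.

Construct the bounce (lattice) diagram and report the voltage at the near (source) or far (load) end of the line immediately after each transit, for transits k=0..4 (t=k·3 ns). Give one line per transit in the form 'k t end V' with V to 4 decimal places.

0 0 source 2.0000
1 3 load 2.6667
2 6 source 3.0667
3 9 load 3.2000
4 12 source 3.2800

Γ_L=0.333333, Γ_S=0.600000; launch V₁=10·25/125=2.000000
k=0 src: V=2.0000
k=1 load: inc=2.000000, refl=2.000000·0.333333=0.6667; V=0.000000+2.000000+0.666667=2.6667
k=2 src: inc=0.666667, refl=0.666667·0.600000=0.4000; V=2.000000+0.666667+0.400000=3.0667
k=3 load: inc=0.400000, refl=0.400000·0.333333=0.1333; V=2.666667+0.400000+0.133333=3.2000
k=4 src: inc=0.133333, refl=0.133333·0.600000=0.0800; V=3.066667+0.133333+0.080000=3.2800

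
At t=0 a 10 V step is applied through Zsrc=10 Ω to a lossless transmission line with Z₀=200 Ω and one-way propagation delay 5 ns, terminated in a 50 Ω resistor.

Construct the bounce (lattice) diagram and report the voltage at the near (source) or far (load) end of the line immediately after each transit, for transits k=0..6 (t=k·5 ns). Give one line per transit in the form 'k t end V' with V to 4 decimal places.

0 0 source 9.5238
1 5 load 3.8095
2 10 source 8.9796
3 15 load 5.8776
4 20 source 8.6842
5 25 load 7.0002
6 30 source 8.5238

Γ_L=-0.600000, Γ_S=-0.904762; launch V₁=10·200/210=9.523810
k=0 src: V=9.5238
k=1 load: inc=9.523810, refl=9.523810·-0.600000=-5.7143; V=0.000000+9.523810+-5.714286=3.8095
k=2 src: inc=-5.714286, refl=-5.714286·-0.904762=5.1701; V=9.523810+-5.714286+5.170068=8.9796
k=3 load: inc=5.170068, refl=5.170068·-0.600000=-3.1020; V=3.809524+5.170068+-3.102041=5.8776
k=4 src: inc=-3.102041, refl=-3.102041·-0.904762=2.8066; V=8.979592+-3.102041+2.806608=8.6842
k=5 load: inc=2.806608, refl=2.806608·-0.600000=-1.6840; V=5.877551+2.806608+-1.683965=7.0002
k=6 src: inc=-1.683965, refl=-1.683965·-0.904762=1.5236; V=8.684159+-1.683965+1.523587=8.5238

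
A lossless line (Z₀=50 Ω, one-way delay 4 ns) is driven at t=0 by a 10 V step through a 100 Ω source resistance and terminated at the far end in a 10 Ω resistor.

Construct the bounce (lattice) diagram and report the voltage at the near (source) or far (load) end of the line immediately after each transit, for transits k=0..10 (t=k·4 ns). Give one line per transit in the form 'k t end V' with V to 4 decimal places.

0 0 source 3.3333
1 4 load 1.1111
2 8 source 0.3704
3 12 load 0.8642
4 16 source 1.0288
5 20 load 0.9191
6 24 source 0.8825
7 28 load 0.9069
8 32 source 0.9150
9 36 load 0.9096
10 40 source 0.9078

Γ_L=-0.666667, Γ_S=0.333333; launch V₁=10·50/150=3.333333
k=0 src: V=3.3333
k=1 load: inc=3.333333, refl=3.333333·-0.666667=-2.2222; V=0.000000+3.333333+-2.222222=1.1111
k=2 src: inc=-2.222222, refl=-2.222222·0.333333=-0.7407; V=3.333333+-2.222222+-0.740741=0.3704
k=3 load: inc=-0.740741, refl=-0.740741·-0.666667=0.4938; V=1.111111+-0.740741+0.493827=0.8642
k=4 src: inc=0.493827, refl=0.493827·0.333333=0.1646; V=0.370370+0.493827+0.164609=1.0288
k=5 load: inc=0.164609, refl=0.164609·-0.666667=-0.1097; V=0.864198+0.164609+-0.109739=0.9191
k=6 src: inc=-0.109739, refl=-0.109739·0.333333=-0.0366; V=1.028807+-0.109739+-0.036580=0.8825
k=7 load: inc=-0.036580, refl=-0.036580·-0.666667=0.0244; V=0.919067+-0.036580+0.024387=0.9069
k=8 src: inc=0.024387, refl=0.024387·0.333333=0.0081; V=0.882487+0.024387+0.008129=0.9150
k=9 load: inc=0.008129, refl=0.008129·-0.666667=-0.0054; V=0.906874+0.008129+-0.005419=0.9096
k=10 src: inc=-0.005419, refl=-0.005419·0.333333=-0.0018; V=0.915003+-0.005419+-0.001806=0.9078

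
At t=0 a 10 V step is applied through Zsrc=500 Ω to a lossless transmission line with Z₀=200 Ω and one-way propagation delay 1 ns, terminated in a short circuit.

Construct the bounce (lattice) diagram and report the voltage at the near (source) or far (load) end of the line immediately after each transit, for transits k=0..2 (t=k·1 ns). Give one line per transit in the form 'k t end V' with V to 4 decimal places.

0 0 source 2.8571
1 1 load 0.0000
2 2 source -1.2245

Γ_L=-1.000000, Γ_S=0.428571; launch V₁=10·200/700=2.857143
k=0 src: V=2.8571
k=1 load: inc=2.857143, refl=2.857143·-1.000000=-2.8571; V=0.000000+2.857143+-2.857143=0.0000
k=2 src: inc=-2.857143, refl=-2.857143·0.428571=-1.2245; V=2.857143+-2.857143+-1.224490=-1.2245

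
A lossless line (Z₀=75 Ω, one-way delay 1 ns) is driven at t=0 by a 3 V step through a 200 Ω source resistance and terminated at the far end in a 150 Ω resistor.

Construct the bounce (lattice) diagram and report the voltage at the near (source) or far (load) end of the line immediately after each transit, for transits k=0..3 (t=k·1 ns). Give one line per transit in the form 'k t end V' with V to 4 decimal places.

Γ_L=0.333333, Γ_S=0.454545; launch V₁=3·75/275=0.818182
k=0 src: V=0.8182
k=1 load: inc=0.818182, refl=0.818182·0.333333=0.2727; V=0.000000+0.818182+0.272727=1.0909
k=2 src: inc=0.272727, refl=0.272727·0.454545=0.1240; V=0.818182+0.272727+0.123967=1.2149
k=3 load: inc=0.123967, refl=0.123967·0.333333=0.0413; V=1.090909+0.123967+0.041322=1.2562

0 0 source 0.8182
1 1 load 1.0909
2 2 source 1.2149
3 3 load 1.2562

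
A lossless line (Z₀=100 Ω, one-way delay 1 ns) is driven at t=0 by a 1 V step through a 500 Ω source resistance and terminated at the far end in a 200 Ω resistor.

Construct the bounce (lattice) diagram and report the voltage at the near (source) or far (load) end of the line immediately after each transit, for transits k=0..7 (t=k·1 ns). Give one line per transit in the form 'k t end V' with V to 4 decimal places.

0 0 source 0.1667
1 1 load 0.2222
2 2 source 0.2593
3 3 load 0.2716
4 4 source 0.2798
5 5 load 0.2826
6 6 source 0.2844
7 7 load 0.2850

Γ_L=0.333333, Γ_S=0.666667; launch V₁=1·100/600=0.166667
k=0 src: V=0.1667
k=1 load: inc=0.166667, refl=0.166667·0.333333=0.0556; V=0.000000+0.166667+0.055556=0.2222
k=2 src: inc=0.055556, refl=0.055556·0.666667=0.0370; V=0.166667+0.055556+0.037037=0.2593
k=3 load: inc=0.037037, refl=0.037037·0.333333=0.0123; V=0.222222+0.037037+0.012346=0.2716
k=4 src: inc=0.012346, refl=0.012346·0.666667=0.0082; V=0.259259+0.012346+0.008230=0.2798
k=5 load: inc=0.008230, refl=0.008230·0.333333=0.0027; V=0.271605+0.008230+0.002743=0.2826
k=6 src: inc=0.002743, refl=0.002743·0.666667=0.0018; V=0.279835+0.002743+0.001829=0.2844
k=7 load: inc=0.001829, refl=0.001829·0.333333=0.0006; V=0.282579+0.001829+0.000610=0.2850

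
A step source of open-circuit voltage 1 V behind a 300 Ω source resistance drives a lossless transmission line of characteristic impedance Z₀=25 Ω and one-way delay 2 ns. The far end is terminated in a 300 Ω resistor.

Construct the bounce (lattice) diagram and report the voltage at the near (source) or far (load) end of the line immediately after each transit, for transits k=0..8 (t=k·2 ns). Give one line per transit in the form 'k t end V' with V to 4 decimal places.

Γ_L=0.846154, Γ_S=0.846154; launch V₁=1·25/325=0.076923
k=0 src: V=0.0769
k=1 load: inc=0.076923, refl=0.076923·0.846154=0.0651; V=0.000000+0.076923+0.065089=0.1420
k=2 src: inc=0.065089, refl=0.065089·0.846154=0.0551; V=0.076923+0.065089+0.055075=0.1971
k=3 load: inc=0.055075, refl=0.055075·0.846154=0.0466; V=0.142012+0.055075+0.046602=0.2437
k=4 src: inc=0.046602, refl=0.046602·0.846154=0.0394; V=0.197087+0.046602+0.039432=0.2831
k=5 load: inc=0.039432, refl=0.039432·0.846154=0.0334; V=0.243689+0.039432+0.033366=0.3165
k=6 src: inc=0.033366, refl=0.033366·0.846154=0.0282; V=0.283121+0.033366+0.028233=0.3447
k=7 load: inc=0.028233, refl=0.028233·0.846154=0.0239; V=0.316487+0.028233+0.023889=0.3686
k=8 src: inc=0.023889, refl=0.023889·0.846154=0.0202; V=0.344720+0.023889+0.020214=0.3888

0 0 source 0.0769
1 2 load 0.1420
2 4 source 0.1971
3 6 load 0.2437
4 8 source 0.2831
5 10 load 0.3165
6 12 source 0.3447
7 14 load 0.3686
8 16 source 0.3888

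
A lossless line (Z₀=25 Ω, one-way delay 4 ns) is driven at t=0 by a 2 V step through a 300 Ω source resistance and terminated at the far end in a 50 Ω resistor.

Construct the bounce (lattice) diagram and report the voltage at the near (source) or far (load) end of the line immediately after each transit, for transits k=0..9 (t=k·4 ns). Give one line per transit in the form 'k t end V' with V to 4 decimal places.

0 0 source 0.1538
1 4 load 0.2051
2 8 source 0.2485
3 12 load 0.2630
4 16 source 0.2752
5 20 load 0.2793
6 24 source 0.2828
7 28 load 0.2839
8 32 source 0.2849
9 36 load 0.2852

Γ_L=0.333333, Γ_S=0.846154; launch V₁=2·25/325=0.153846
k=0 src: V=0.1538
k=1 load: inc=0.153846, refl=0.153846·0.333333=0.0513; V=0.000000+0.153846+0.051282=0.2051
k=2 src: inc=0.051282, refl=0.051282·0.846154=0.0434; V=0.153846+0.051282+0.043393=0.2485
k=3 load: inc=0.043393, refl=0.043393·0.333333=0.0145; V=0.205128+0.043393+0.014464=0.2630
k=4 src: inc=0.014464, refl=0.014464·0.846154=0.0122; V=0.248521+0.014464+0.012239=0.2752
k=5 load: inc=0.012239, refl=0.012239·0.333333=0.0041; V=0.262985+0.012239+0.004080=0.2793
k=6 src: inc=0.004080, refl=0.004080·0.846154=0.0035; V=0.275224+0.004080+0.003452=0.2828
k=7 load: inc=0.003452, refl=0.003452·0.333333=0.0012; V=0.279303+0.003452+0.001151=0.2839
k=8 src: inc=0.001151, refl=0.001151·0.846154=0.0010; V=0.282755+0.001151+0.000974=0.2849
k=9 load: inc=0.000974, refl=0.000974·0.333333=0.0003; V=0.283906+0.000974+0.000325=0.2852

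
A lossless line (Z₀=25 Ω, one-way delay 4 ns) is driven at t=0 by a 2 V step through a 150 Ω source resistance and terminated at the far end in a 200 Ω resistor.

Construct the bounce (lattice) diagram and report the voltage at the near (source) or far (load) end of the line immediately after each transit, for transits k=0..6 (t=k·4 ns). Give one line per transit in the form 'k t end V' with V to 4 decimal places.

0 0 source 0.2857
1 4 load 0.5079
2 8 source 0.6667
3 12 load 0.7901
4 16 source 0.8783
5 20 load 0.9469
6 24 source 0.9959

Γ_L=0.777778, Γ_S=0.714286; launch V₁=2·25/175=0.285714
k=0 src: V=0.2857
k=1 load: inc=0.285714, refl=0.285714·0.777778=0.2222; V=0.000000+0.285714+0.222222=0.5079
k=2 src: inc=0.222222, refl=0.222222·0.714286=0.1587; V=0.285714+0.222222+0.158730=0.6667
k=3 load: inc=0.158730, refl=0.158730·0.777778=0.1235; V=0.507937+0.158730+0.123457=0.7901
k=4 src: inc=0.123457, refl=0.123457·0.714286=0.0882; V=0.666667+0.123457+0.088183=0.8783
k=5 load: inc=0.088183, refl=0.088183·0.777778=0.0686; V=0.790123+0.088183+0.068587=0.9469
k=6 src: inc=0.068587, refl=0.068587·0.714286=0.0490; V=0.878307+0.068587+0.048991=0.9959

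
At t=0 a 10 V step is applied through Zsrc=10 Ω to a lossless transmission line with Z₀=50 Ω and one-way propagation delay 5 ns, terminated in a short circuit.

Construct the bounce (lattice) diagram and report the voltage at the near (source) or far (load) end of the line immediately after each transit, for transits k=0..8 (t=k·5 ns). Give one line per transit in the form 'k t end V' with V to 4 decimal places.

0 0 source 8.3333
1 5 load 0.0000
2 10 source 5.5556
3 15 load 0.0000
4 20 source 3.7037
5 25 load 0.0000
6 30 source 2.4691
7 35 load 0.0000
8 40 source 1.6461

Γ_L=-1.000000, Γ_S=-0.666667; launch V₁=10·50/60=8.333333
k=0 src: V=8.3333
k=1 load: inc=8.333333, refl=8.333333·-1.000000=-8.3333; V=0.000000+8.333333+-8.333333=0.0000
k=2 src: inc=-8.333333, refl=-8.333333·-0.666667=5.5556; V=8.333333+-8.333333+5.555556=5.5556
k=3 load: inc=5.555556, refl=5.555556·-1.000000=-5.5556; V=0.000000+5.555556+-5.555556=0.0000
k=4 src: inc=-5.555556, refl=-5.555556·-0.666667=3.7037; V=5.555556+-5.555556+3.703704=3.7037
k=5 load: inc=3.703704, refl=3.703704·-1.000000=-3.7037; V=0.000000+3.703704+-3.703704=0.0000
k=6 src: inc=-3.703704, refl=-3.703704·-0.666667=2.4691; V=3.703704+-3.703704+2.469136=2.4691
k=7 load: inc=2.469136, refl=2.469136·-1.000000=-2.4691; V=0.000000+2.469136+-2.469136=0.0000
k=8 src: inc=-2.469136, refl=-2.469136·-0.666667=1.6461; V=2.469136+-2.469136+1.646091=1.6461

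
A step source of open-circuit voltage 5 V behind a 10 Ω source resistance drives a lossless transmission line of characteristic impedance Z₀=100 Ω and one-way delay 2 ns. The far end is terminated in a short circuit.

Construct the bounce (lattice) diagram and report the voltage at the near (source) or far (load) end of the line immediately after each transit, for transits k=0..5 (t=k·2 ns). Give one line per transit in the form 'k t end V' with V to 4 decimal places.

0 0 source 4.5455
1 2 load 0.0000
2 4 source 3.7190
3 6 load 0.0000
4 8 source 3.0428
5 10 load 0.0000

Γ_L=-1.000000, Γ_S=-0.818182; launch V₁=5·100/110=4.545455
k=0 src: V=4.5455
k=1 load: inc=4.545455, refl=4.545455·-1.000000=-4.5455; V=0.000000+4.545455+-4.545455=0.0000
k=2 src: inc=-4.545455, refl=-4.545455·-0.818182=3.7190; V=4.545455+-4.545455+3.719008=3.7190
k=3 load: inc=3.719008, refl=3.719008·-1.000000=-3.7190; V=0.000000+3.719008+-3.719008=0.0000
k=4 src: inc=-3.719008, refl=-3.719008·-0.818182=3.0428; V=3.719008+-3.719008+3.042825=3.0428
k=5 load: inc=3.042825, refl=3.042825·-1.000000=-3.0428; V=0.000000+3.042825+-3.042825=0.0000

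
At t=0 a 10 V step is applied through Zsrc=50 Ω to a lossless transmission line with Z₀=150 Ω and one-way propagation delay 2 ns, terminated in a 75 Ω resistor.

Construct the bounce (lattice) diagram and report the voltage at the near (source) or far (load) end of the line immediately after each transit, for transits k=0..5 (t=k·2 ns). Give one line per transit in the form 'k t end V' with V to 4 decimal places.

0 0 source 7.5000
1 2 load 5.0000
2 4 source 6.2500
3 6 load 5.8333
4 8 source 6.0417
5 10 load 5.9722

Γ_L=-0.333333, Γ_S=-0.500000; launch V₁=10·150/200=7.500000
k=0 src: V=7.5000
k=1 load: inc=7.500000, refl=7.500000·-0.333333=-2.5000; V=0.000000+7.500000+-2.500000=5.0000
k=2 src: inc=-2.500000, refl=-2.500000·-0.500000=1.2500; V=7.500000+-2.500000+1.250000=6.2500
k=3 load: inc=1.250000, refl=1.250000·-0.333333=-0.4167; V=5.000000+1.250000+-0.416667=5.8333
k=4 src: inc=-0.416667, refl=-0.416667·-0.500000=0.2083; V=6.250000+-0.416667+0.208333=6.0417
k=5 load: inc=0.208333, refl=0.208333·-0.333333=-0.0694; V=5.833333+0.208333+-0.069444=5.9722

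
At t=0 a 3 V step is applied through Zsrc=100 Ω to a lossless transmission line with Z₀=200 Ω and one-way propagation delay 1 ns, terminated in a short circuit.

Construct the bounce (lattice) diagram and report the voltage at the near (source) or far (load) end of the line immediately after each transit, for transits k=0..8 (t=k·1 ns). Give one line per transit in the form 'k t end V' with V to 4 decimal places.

0 0 source 2.0000
1 1 load 0.0000
2 2 source 0.6667
3 3 load 0.0000
4 4 source 0.2222
5 5 load 0.0000
6 6 source 0.0741
7 7 load 0.0000
8 8 source 0.0247

Γ_L=-1.000000, Γ_S=-0.333333; launch V₁=3·200/300=2.000000
k=0 src: V=2.0000
k=1 load: inc=2.000000, refl=2.000000·-1.000000=-2.0000; V=0.000000+2.000000+-2.000000=0.0000
k=2 src: inc=-2.000000, refl=-2.000000·-0.333333=0.6667; V=2.000000+-2.000000+0.666667=0.6667
k=3 load: inc=0.666667, refl=0.666667·-1.000000=-0.6667; V=0.000000+0.666667+-0.666667=0.0000
k=4 src: inc=-0.666667, refl=-0.666667·-0.333333=0.2222; V=0.666667+-0.666667+0.222222=0.2222
k=5 load: inc=0.222222, refl=0.222222·-1.000000=-0.2222; V=0.000000+0.222222+-0.222222=0.0000
k=6 src: inc=-0.222222, refl=-0.222222·-0.333333=0.0741; V=0.222222+-0.222222+0.074074=0.0741
k=7 load: inc=0.074074, refl=0.074074·-1.000000=-0.0741; V=0.000000+0.074074+-0.074074=0.0000
k=8 src: inc=-0.074074, refl=-0.074074·-0.333333=0.0247; V=0.074074+-0.074074+0.024691=0.0247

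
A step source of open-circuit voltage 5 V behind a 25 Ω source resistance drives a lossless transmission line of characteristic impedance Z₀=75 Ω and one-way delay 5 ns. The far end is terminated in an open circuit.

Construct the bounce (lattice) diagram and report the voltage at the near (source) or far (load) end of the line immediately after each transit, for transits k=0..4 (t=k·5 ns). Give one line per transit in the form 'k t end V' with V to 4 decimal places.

0 0 source 3.7500
1 5 load 7.5000
2 10 source 5.6250
3 15 load 3.7500
4 20 source 4.6875

Γ_L=1.000000, Γ_S=-0.500000; launch V₁=5·75/100=3.750000
k=0 src: V=3.7500
k=1 load: inc=3.750000, refl=3.750000·1.000000=3.7500; V=0.000000+3.750000+3.750000=7.5000
k=2 src: inc=3.750000, refl=3.750000·-0.500000=-1.8750; V=3.750000+3.750000+-1.875000=5.6250
k=3 load: inc=-1.875000, refl=-1.875000·1.000000=-1.8750; V=7.500000+-1.875000+-1.875000=3.7500
k=4 src: inc=-1.875000, refl=-1.875000·-0.500000=0.9375; V=5.625000+-1.875000+0.937500=4.6875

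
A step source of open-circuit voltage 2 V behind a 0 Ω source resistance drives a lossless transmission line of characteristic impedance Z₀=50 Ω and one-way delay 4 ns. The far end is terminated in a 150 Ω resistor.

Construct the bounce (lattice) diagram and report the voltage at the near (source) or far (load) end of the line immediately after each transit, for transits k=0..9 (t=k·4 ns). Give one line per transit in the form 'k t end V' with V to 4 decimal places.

Γ_L=0.500000, Γ_S=-1.000000; launch V₁=2·50/50=2.000000
k=0 src: V=2.0000
k=1 load: inc=2.000000, refl=2.000000·0.500000=1.0000; V=0.000000+2.000000+1.000000=3.0000
k=2 src: inc=1.000000, refl=1.000000·-1.000000=-1.0000; V=2.000000+1.000000+-1.000000=2.0000
k=3 load: inc=-1.000000, refl=-1.000000·0.500000=-0.5000; V=3.000000+-1.000000+-0.500000=1.5000
k=4 src: inc=-0.500000, refl=-0.500000·-1.000000=0.5000; V=2.000000+-0.500000+0.500000=2.0000
k=5 load: inc=0.500000, refl=0.500000·0.500000=0.2500; V=1.500000+0.500000+0.250000=2.2500
k=6 src: inc=0.250000, refl=0.250000·-1.000000=-0.2500; V=2.000000+0.250000+-0.250000=2.0000
k=7 load: inc=-0.250000, refl=-0.250000·0.500000=-0.1250; V=2.250000+-0.250000+-0.125000=1.8750
k=8 src: inc=-0.125000, refl=-0.125000·-1.000000=0.1250; V=2.000000+-0.125000+0.125000=2.0000
k=9 load: inc=0.125000, refl=0.125000·0.500000=0.0625; V=1.875000+0.125000+0.062500=2.0625

0 0 source 2.0000
1 4 load 3.0000
2 8 source 2.0000
3 12 load 1.5000
4 16 source 2.0000
5 20 load 2.2500
6 24 source 2.0000
7 28 load 1.8750
8 32 source 2.0000
9 36 load 2.0625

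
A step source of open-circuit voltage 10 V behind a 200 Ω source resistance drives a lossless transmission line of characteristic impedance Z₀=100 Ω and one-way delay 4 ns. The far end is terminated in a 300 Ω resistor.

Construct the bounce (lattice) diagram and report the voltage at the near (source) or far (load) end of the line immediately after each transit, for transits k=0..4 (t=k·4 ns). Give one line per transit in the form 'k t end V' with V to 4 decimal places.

Γ_L=0.500000, Γ_S=0.333333; launch V₁=10·100/300=3.333333
k=0 src: V=3.3333
k=1 load: inc=3.333333, refl=3.333333·0.500000=1.6667; V=0.000000+3.333333+1.666667=5.0000
k=2 src: inc=1.666667, refl=1.666667·0.333333=0.5556; V=3.333333+1.666667+0.555556=5.5556
k=3 load: inc=0.555556, refl=0.555556·0.500000=0.2778; V=5.000000+0.555556+0.277778=5.8333
k=4 src: inc=0.277778, refl=0.277778·0.333333=0.0926; V=5.555556+0.277778+0.092593=5.9259

0 0 source 3.3333
1 4 load 5.0000
2 8 source 5.5556
3 12 load 5.8333
4 16 source 5.9259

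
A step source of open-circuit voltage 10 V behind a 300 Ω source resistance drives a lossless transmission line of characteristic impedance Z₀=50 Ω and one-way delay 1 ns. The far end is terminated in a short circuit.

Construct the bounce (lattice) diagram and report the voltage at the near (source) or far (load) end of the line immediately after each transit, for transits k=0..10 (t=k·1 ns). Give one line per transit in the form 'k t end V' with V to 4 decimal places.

Γ_L=-1.000000, Γ_S=0.714286; launch V₁=10·50/350=1.428571
k=0 src: V=1.4286
k=1 load: inc=1.428571, refl=1.428571·-1.000000=-1.4286; V=0.000000+1.428571+-1.428571=0.0000
k=2 src: inc=-1.428571, refl=-1.428571·0.714286=-1.0204; V=1.428571+-1.428571+-1.020408=-1.0204
k=3 load: inc=-1.020408, refl=-1.020408·-1.000000=1.0204; V=0.000000+-1.020408+1.020408=0.0000
k=4 src: inc=1.020408, refl=1.020408·0.714286=0.7289; V=-1.020408+1.020408+0.728863=0.7289
k=5 load: inc=0.728863, refl=0.728863·-1.000000=-0.7289; V=0.000000+0.728863+-0.728863=0.0000
k=6 src: inc=-0.728863, refl=-0.728863·0.714286=-0.5206; V=0.728863+-0.728863+-0.520616=-0.5206
k=7 load: inc=-0.520616, refl=-0.520616·-1.000000=0.5206; V=0.000000+-0.520616+0.520616=0.0000
k=8 src: inc=0.520616, refl=0.520616·0.714286=0.3719; V=-0.520616+0.520616+0.371869=0.3719
k=9 load: inc=0.371869, refl=0.371869·-1.000000=-0.3719; V=0.000000+0.371869+-0.371869=0.0000
k=10 src: inc=-0.371869, refl=-0.371869·0.714286=-0.2656; V=0.371869+-0.371869+-0.265621=-0.2656

0 0 source 1.4286
1 1 load 0.0000
2 2 source -1.0204
3 3 load 0.0000
4 4 source 0.7289
5 5 load 0.0000
6 6 source -0.5206
7 7 load 0.0000
8 8 source 0.3719
9 9 load 0.0000
10 10 source -0.2656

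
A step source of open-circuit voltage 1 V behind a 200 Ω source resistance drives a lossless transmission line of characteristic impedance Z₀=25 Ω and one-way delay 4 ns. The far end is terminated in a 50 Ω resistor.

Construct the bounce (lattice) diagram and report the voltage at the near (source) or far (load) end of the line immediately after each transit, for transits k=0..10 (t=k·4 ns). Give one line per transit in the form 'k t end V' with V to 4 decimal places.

0 0 source 0.1111
1 4 load 0.1481
2 8 source 0.1770
3 12 load 0.1866
4 16 source 0.1940
5 20 load 0.1965
6 24 source 0.1985
7 28 load 0.1991
8 32 source 0.1996
9 36 load 0.1998
10 40 source 0.1999

Γ_L=0.333333, Γ_S=0.777778; launch V₁=1·25/225=0.111111
k=0 src: V=0.1111
k=1 load: inc=0.111111, refl=0.111111·0.333333=0.0370; V=0.000000+0.111111+0.037037=0.1481
k=2 src: inc=0.037037, refl=0.037037·0.777778=0.0288; V=0.111111+0.037037+0.028807=0.1770
k=3 load: inc=0.028807, refl=0.028807·0.333333=0.0096; V=0.148148+0.028807+0.009602=0.1866
k=4 src: inc=0.009602, refl=0.009602·0.777778=0.0075; V=0.176955+0.009602+0.007468=0.1940
k=5 load: inc=0.007468, refl=0.007468·0.333333=0.0025; V=0.186557+0.007468+0.002489=0.1965
k=6 src: inc=0.002489, refl=0.002489·0.777778=0.0019; V=0.194025+0.002489+0.001936=0.1985
k=7 load: inc=0.001936, refl=0.001936·0.333333=0.0006; V=0.196515+0.001936+0.000645=0.1991
k=8 src: inc=0.000645, refl=0.000645·0.777778=0.0005; V=0.198451+0.000645+0.000502=0.1996
k=9 load: inc=0.000502, refl=0.000502·0.333333=0.0002; V=0.199096+0.000502+0.000167=0.1998
k=10 src: inc=0.000167, refl=0.000167·0.777778=0.0001; V=0.199598+0.000167+0.000130=0.1999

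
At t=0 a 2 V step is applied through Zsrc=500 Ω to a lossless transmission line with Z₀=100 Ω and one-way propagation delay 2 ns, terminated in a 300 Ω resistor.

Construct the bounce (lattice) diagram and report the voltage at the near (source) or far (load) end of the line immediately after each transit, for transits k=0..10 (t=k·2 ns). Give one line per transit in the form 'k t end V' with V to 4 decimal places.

Γ_L=0.500000, Γ_S=0.666667; launch V₁=2·100/600=0.333333
k=0 src: V=0.3333
k=1 load: inc=0.333333, refl=0.333333·0.500000=0.1667; V=0.000000+0.333333+0.166667=0.5000
k=2 src: inc=0.166667, refl=0.166667·0.666667=0.1111; V=0.333333+0.166667+0.111111=0.6111
k=3 load: inc=0.111111, refl=0.111111·0.500000=0.0556; V=0.500000+0.111111+0.055556=0.6667
k=4 src: inc=0.055556, refl=0.055556·0.666667=0.0370; V=0.611111+0.055556+0.037037=0.7037
k=5 load: inc=0.037037, refl=0.037037·0.500000=0.0185; V=0.666667+0.037037+0.018519=0.7222
k=6 src: inc=0.018519, refl=0.018519·0.666667=0.0123; V=0.703704+0.018519+0.012346=0.7346
k=7 load: inc=0.012346, refl=0.012346·0.500000=0.0062; V=0.722222+0.012346+0.006173=0.7407
k=8 src: inc=0.006173, refl=0.006173·0.666667=0.0041; V=0.734568+0.006173+0.004115=0.7449
k=9 load: inc=0.004115, refl=0.004115·0.500000=0.0021; V=0.740741+0.004115+0.002058=0.7469
k=10 src: inc=0.002058, refl=0.002058·0.666667=0.0014; V=0.744856+0.002058+0.001372=0.7483

0 0 source 0.3333
1 2 load 0.5000
2 4 source 0.6111
3 6 load 0.6667
4 8 source 0.7037
5 10 load 0.7222
6 12 source 0.7346
7 14 load 0.7407
8 16 source 0.7449
9 18 load 0.7469
10 20 source 0.7483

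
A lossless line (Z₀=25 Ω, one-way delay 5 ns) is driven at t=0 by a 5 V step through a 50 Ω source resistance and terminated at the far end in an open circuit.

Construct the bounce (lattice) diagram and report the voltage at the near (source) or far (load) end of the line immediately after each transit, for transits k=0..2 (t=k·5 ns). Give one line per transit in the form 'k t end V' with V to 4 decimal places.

0 0 source 1.6667
1 5 load 3.3333
2 10 source 3.8889

Γ_L=1.000000, Γ_S=0.333333; launch V₁=5·25/75=1.666667
k=0 src: V=1.6667
k=1 load: inc=1.666667, refl=1.666667·1.000000=1.6667; V=0.000000+1.666667+1.666667=3.3333
k=2 src: inc=1.666667, refl=1.666667·0.333333=0.5556; V=1.666667+1.666667+0.555556=3.8889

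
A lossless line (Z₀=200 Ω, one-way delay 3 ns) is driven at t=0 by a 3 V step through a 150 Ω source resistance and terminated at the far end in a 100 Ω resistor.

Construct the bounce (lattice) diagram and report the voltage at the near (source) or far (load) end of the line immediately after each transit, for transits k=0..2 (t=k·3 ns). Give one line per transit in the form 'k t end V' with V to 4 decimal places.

Γ_L=-0.333333, Γ_S=-0.142857; launch V₁=3·200/350=1.714286
k=0 src: V=1.7143
k=1 load: inc=1.714286, refl=1.714286·-0.333333=-0.5714; V=0.000000+1.714286+-0.571429=1.1429
k=2 src: inc=-0.571429, refl=-0.571429·-0.142857=0.0816; V=1.714286+-0.571429+0.081633=1.2245

0 0 source 1.7143
1 3 load 1.1429
2 6 source 1.2245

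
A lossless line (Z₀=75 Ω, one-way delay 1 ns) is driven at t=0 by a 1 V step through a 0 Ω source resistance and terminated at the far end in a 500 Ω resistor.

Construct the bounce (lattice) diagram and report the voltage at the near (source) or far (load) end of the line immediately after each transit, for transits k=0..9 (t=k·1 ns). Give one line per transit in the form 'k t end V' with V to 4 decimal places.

Γ_L=0.739130, Γ_S=-1.000000; launch V₁=1·75/75=1.000000
k=0 src: V=1.0000
k=1 load: inc=1.000000, refl=1.000000·0.739130=0.7391; V=0.000000+1.000000+0.739130=1.7391
k=2 src: inc=0.739130, refl=0.739130·-1.000000=-0.7391; V=1.000000+0.739130+-0.739130=1.0000
k=3 load: inc=-0.739130, refl=-0.739130·0.739130=-0.5463; V=1.739130+-0.739130+-0.546314=0.4537
k=4 src: inc=-0.546314, refl=-0.546314·-1.000000=0.5463; V=1.000000+-0.546314+0.546314=1.0000
k=5 load: inc=0.546314, refl=0.546314·0.739130=0.4038; V=0.453686+0.546314+0.403797=1.4038
k=6 src: inc=0.403797, refl=0.403797·-1.000000=-0.4038; V=1.000000+0.403797+-0.403797=1.0000
k=7 load: inc=-0.403797, refl=-0.403797·0.739130=-0.2985; V=1.403797+-0.403797+-0.298459=0.7015
k=8 src: inc=-0.298459, refl=-0.298459·-1.000000=0.2985; V=1.000000+-0.298459+0.298459=1.0000
k=9 load: inc=0.298459, refl=0.298459·0.739130=0.2206; V=0.701541+0.298459+0.220600=1.2206

0 0 source 1.0000
1 1 load 1.7391
2 2 source 1.0000
3 3 load 0.4537
4 4 source 1.0000
5 5 load 1.4038
6 6 source 1.0000
7 7 load 0.7015
8 8 source 1.0000
9 9 load 1.2206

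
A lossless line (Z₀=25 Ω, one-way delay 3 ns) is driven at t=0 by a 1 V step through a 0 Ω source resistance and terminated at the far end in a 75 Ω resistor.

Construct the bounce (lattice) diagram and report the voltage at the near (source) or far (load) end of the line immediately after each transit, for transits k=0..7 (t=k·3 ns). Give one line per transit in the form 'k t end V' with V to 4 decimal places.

0 0 source 1.0000
1 3 load 1.5000
2 6 source 1.0000
3 9 load 0.7500
4 12 source 1.0000
5 15 load 1.1250
6 18 source 1.0000
7 21 load 0.9375

Γ_L=0.500000, Γ_S=-1.000000; launch V₁=1·25/25=1.000000
k=0 src: V=1.0000
k=1 load: inc=1.000000, refl=1.000000·0.500000=0.5000; V=0.000000+1.000000+0.500000=1.5000
k=2 src: inc=0.500000, refl=0.500000·-1.000000=-0.5000; V=1.000000+0.500000+-0.500000=1.0000
k=3 load: inc=-0.500000, refl=-0.500000·0.500000=-0.2500; V=1.500000+-0.500000+-0.250000=0.7500
k=4 src: inc=-0.250000, refl=-0.250000·-1.000000=0.2500; V=1.000000+-0.250000+0.250000=1.0000
k=5 load: inc=0.250000, refl=0.250000·0.500000=0.1250; V=0.750000+0.250000+0.125000=1.1250
k=6 src: inc=0.125000, refl=0.125000·-1.000000=-0.1250; V=1.000000+0.125000+-0.125000=1.0000
k=7 load: inc=-0.125000, refl=-0.125000·0.500000=-0.0625; V=1.125000+-0.125000+-0.062500=0.9375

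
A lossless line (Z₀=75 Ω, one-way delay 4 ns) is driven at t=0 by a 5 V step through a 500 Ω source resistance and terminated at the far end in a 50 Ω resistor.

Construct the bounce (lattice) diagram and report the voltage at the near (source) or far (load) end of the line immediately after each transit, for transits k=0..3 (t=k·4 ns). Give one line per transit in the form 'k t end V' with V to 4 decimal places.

Γ_L=-0.200000, Γ_S=0.739130; launch V₁=5·75/575=0.652174
k=0 src: V=0.6522
k=1 load: inc=0.652174, refl=0.652174·-0.200000=-0.1304; V=0.000000+0.652174+-0.130435=0.5217
k=2 src: inc=-0.130435, refl=-0.130435·0.739130=-0.0964; V=0.652174+-0.130435+-0.096408=0.4253
k=3 load: inc=-0.096408, refl=-0.096408·-0.200000=0.0193; V=0.521739+-0.096408+0.019282=0.4446

0 0 source 0.6522
1 4 load 0.5217
2 8 source 0.4253
3 12 load 0.4446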